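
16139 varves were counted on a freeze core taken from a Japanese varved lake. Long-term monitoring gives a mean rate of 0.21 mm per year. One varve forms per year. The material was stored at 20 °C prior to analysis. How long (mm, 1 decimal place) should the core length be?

3389.2 mm

The record spans 16139 years at 0.21 mm per year.
16139 years at 0.21 mm/year gives 0.21 × 16139 = 3389.2 mm.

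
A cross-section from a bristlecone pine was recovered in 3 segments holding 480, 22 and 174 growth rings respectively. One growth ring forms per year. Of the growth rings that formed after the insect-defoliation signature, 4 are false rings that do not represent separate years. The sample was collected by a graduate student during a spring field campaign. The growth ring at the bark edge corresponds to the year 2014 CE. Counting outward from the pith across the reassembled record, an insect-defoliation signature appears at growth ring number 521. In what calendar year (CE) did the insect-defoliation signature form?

1863 CE

Total growth rings = 480 + 22 + 174 = 676.
676 − 521 = 155 growth rings lie beyond the insect-defoliation signature toward the bark edge.
155 − 4 false = 151 true growth rings after the insect-defoliation signature.
The growth ring at the bark edge is 2014 CE, so the insect-defoliation signature dates to 2014 − 151 = 1863 CE.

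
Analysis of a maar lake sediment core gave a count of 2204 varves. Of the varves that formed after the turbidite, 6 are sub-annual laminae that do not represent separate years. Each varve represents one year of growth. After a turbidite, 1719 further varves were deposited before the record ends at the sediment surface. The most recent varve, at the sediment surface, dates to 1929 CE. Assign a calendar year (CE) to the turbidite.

1719 varves formed after the turbidite.
1719 − 6 false = 1713 true varves after the turbidite.
The varve at the sediment surface is 1929 CE, so the turbidite dates to 1929 − 1713 = 216 CE.

216 CE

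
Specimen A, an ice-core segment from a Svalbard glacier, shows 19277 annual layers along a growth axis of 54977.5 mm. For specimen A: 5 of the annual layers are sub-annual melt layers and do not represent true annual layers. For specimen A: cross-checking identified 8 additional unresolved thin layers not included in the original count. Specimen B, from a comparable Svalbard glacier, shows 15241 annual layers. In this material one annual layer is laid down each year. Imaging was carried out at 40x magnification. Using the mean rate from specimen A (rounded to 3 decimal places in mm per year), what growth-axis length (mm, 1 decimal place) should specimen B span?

43467.3 mm

Specimen A: after corrections the count is 19277 − 5 + 8 = 19280 annual layers.
A: Mean rate = 54977.5 mm / 19280 years ≈ 2.852 mm/year.
For B, 2.852 mm/year × 15241 years = 43467.3 mm.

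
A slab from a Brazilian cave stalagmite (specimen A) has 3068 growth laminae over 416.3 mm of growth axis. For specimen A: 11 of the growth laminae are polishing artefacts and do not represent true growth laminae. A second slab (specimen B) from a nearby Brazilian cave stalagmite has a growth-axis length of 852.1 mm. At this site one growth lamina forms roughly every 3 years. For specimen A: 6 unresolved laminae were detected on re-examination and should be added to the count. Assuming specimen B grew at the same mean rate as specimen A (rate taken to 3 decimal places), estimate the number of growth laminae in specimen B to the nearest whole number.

Specimen A: adjusted count: 3068 − 11 + 6 = 3063 growth laminae.
Specimen A: multiplying by 3 years per growth lamina: 3063 × 3 = 9189 years.
A: Extension rate ≈ 416.3 / 9189 = 0.045 mm/yr.
Specimen B: 852.1 mm / 0.045 mm per year = 18935.56 years; at 3 years per growth lamina that is 18935.56 / 3 ≈ 6312 growth laminae.

6312 growth laminae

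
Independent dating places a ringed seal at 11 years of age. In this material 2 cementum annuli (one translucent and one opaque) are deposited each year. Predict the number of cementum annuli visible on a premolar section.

22 cementum annuli

Expected cementum annuli: 11 × 2 = 22.
So 22 cementum annuli should be present.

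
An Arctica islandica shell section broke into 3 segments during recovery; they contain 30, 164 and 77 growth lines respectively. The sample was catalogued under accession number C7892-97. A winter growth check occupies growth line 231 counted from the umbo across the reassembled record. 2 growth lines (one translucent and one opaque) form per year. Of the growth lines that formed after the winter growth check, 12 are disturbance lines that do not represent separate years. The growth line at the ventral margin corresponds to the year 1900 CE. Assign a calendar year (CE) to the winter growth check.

Total growth lines = 30 + 164 + 77 = 271.
Between growth line 231 and the ventral margin there are 271 − 231 = 40 growth lines.
40 − 12 false = 28 true growth lines after the winter growth check.
28 growth lines at 2 per year is 28 / 2 = 14 years.
1900 − 14 = 1886 CE.

1886 CE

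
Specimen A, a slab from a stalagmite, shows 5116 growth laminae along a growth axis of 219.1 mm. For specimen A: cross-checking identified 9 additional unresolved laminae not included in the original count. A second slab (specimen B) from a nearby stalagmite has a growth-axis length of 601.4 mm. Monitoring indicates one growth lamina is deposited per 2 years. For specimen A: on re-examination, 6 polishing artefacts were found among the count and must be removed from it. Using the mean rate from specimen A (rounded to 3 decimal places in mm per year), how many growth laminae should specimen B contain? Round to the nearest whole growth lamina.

Specimen A: adjusted count: 5116 − 6 + 9 = 5119 growth laminae.
Specimen A: multiplying by 2 years per growth lamina: 5119 × 2 = 10238 years.
A: Mean rate = 219.1 mm / 10238 years ≈ 0.021 mm/yr.
B spans 601.4 / 0.021 = 28638.10 years; at 2 years per growth lamina that is 28638.10 / 2 ≈ 14319 growth laminae.

14319 growth laminae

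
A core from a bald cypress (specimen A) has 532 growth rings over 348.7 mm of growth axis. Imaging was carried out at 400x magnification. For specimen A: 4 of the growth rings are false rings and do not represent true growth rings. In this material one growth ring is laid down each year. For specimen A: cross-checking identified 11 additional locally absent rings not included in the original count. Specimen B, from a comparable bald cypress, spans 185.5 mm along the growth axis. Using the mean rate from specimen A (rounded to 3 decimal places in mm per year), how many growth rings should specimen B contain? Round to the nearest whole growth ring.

Specimen A: after corrections the count is 532 − 4 + 11 = 539 growth rings.
A: 348.7 mm over 539 years gives 348.7 / 539 ≈ 0.647 mm/yr.
B spans 185.5 / 0.647 = 286.71 years ≈ 287 growth rings.

287 growth rings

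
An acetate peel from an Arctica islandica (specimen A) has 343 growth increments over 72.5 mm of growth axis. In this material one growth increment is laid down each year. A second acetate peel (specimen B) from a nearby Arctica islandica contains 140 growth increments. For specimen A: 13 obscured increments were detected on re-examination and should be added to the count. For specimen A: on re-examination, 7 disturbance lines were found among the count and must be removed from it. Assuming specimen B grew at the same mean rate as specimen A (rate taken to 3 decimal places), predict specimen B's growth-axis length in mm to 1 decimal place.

29.1 mm

Specimen A: adjusted count: 343 − 7 + 13 = 349 growth increments.
A: Extension rate ≈ 72.5 / 349 = 0.208 mm/year.
Length of B = 0.208 × 140 = 29.1 mm.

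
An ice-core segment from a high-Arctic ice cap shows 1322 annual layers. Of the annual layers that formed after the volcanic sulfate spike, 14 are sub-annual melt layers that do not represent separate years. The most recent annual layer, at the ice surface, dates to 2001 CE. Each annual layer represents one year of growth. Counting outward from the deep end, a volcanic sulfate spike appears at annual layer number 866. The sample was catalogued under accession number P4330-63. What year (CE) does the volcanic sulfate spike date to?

1559 CE

1322 − 866 = 456 annual layers lie beyond the volcanic sulfate spike toward the ice surface.
456 − 14 false = 442 true annual layers after the volcanic sulfate spike.
Counting back 442 years from 2001 CE places the volcanic sulfate spike in 2001 − 442 = 1559 CE.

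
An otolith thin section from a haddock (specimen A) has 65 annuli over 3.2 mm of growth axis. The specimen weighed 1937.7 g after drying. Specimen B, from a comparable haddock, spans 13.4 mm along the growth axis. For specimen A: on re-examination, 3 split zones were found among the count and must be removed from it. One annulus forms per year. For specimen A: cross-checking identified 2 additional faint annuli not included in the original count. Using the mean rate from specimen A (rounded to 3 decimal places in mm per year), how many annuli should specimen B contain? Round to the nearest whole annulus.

268 annuli

Specimen A: adjusted count: 65 − 3 + 2 = 64 annuli.
A: Mean rate = 3.2 mm / 64 years ≈ 0.050 mm/year.
For B, 13.4 / 0.050 = 268.00 years ≈ 268 annuli.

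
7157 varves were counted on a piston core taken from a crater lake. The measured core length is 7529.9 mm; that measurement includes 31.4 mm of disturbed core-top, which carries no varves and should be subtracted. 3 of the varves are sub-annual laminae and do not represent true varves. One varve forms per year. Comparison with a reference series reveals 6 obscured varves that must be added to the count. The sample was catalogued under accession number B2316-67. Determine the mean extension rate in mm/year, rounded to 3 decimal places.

Correcting the raw count gives 7157 − 3 + 6 = 7160 true varves.
Removing the 31.4 mm offcut leaves 7529.9 − 31.4 = 7498.5 mm.
Mean rate = 7498.5 mm / 7160 years ≈ 1.047 mm/year.

1.047 mm/year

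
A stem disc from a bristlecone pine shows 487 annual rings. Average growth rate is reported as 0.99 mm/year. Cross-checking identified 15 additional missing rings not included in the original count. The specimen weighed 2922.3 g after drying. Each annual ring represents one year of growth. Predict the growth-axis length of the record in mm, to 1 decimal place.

497.0 mm

True annual ring count = 487 + 15 = 502.
502 years at 0.99 mm/year gives 0.99 × 502 = 497.0 mm.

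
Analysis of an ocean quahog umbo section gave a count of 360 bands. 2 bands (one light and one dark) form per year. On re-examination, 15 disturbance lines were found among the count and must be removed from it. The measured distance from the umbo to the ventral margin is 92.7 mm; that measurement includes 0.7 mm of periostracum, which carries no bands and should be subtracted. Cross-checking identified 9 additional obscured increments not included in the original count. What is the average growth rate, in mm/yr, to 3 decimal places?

0.520 mm/yr

After corrections the count is 360 − 15 + 9 = 354 bands.
Dividing by 2 bands per year: 354 / 2 = 177 years.
The growth record spans 92.7 − 0.7 = 92.0 mm.
92.0 mm over 177 years gives 92.0 / 177 ≈ 0.520 mm/yr.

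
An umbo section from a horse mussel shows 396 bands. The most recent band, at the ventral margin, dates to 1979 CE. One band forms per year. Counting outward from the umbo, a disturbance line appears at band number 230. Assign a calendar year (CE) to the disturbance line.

1813 CE

The disturbance line sits at band 230 from the umbo, so 396 − 230 = 166 bands formed after it.
The band at the ventral margin is 1979 CE, so the disturbance line dates to 1979 − 166 = 1813 CE.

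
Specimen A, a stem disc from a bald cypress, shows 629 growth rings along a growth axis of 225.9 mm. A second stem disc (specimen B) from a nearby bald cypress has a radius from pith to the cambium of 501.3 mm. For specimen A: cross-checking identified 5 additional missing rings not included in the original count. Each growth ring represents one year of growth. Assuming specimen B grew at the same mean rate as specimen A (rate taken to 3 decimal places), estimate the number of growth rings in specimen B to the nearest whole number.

1408 growth rings

Specimen A: true growth ring count = 629 + 5 = 634.
A: Mean rate = 225.9 mm / 634 years ≈ 0.356 mm/yr.
Specimen B: 501.3 mm / 0.356 mm per year = 1408.15 years ≈ 1408 growth rings.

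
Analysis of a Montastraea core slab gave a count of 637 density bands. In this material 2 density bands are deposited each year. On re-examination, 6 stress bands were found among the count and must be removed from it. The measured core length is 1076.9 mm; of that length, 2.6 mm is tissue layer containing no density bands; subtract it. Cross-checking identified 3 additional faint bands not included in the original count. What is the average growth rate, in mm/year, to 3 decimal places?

3.389 mm/year

Adjusted count: 637 − 6 + 3 = 634 density bands.
634 density bands at 2 per year is 634 / 2 = 317 years.
The growth record spans 1076.9 − 2.6 = 1074.3 mm.
1074.3 mm over 317 years gives 1074.3 / 317 ≈ 3.389 mm/year.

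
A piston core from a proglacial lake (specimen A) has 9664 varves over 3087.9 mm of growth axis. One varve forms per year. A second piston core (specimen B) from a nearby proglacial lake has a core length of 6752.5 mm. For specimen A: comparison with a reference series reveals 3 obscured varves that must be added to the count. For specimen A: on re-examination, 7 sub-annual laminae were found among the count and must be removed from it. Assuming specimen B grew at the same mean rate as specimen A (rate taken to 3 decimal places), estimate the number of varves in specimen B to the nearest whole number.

21102 varves

Specimen A: adjusted count: 9664 − 7 + 3 = 9660 varves.
A: Mean rate = 3087.9 mm / 9660 years ≈ 0.320 mm per year.
Specimen B: 6752.5 mm / 0.320 mm per year = 21101.56 years ≈ 21102 varves.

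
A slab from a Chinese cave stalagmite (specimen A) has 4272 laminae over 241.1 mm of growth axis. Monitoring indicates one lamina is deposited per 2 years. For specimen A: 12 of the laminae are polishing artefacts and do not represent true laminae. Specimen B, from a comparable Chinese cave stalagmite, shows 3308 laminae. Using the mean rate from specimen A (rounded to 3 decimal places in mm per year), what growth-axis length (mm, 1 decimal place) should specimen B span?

185.2 mm

Specimen A: after corrections the count is 4272 − 12 = 4260 laminae.
Specimen A: 4260 laminae at 2 years each span 4260 × 2 = 8520 years.
A: 241.1 mm over 8520 years gives 241.1 / 8520 ≈ 0.028 mm/year.
Specimen B: at 2 years per lamina, 3308 × 2 = 6616 years. For B, 0.028 mm/year × 6616 years = 185.2 mm.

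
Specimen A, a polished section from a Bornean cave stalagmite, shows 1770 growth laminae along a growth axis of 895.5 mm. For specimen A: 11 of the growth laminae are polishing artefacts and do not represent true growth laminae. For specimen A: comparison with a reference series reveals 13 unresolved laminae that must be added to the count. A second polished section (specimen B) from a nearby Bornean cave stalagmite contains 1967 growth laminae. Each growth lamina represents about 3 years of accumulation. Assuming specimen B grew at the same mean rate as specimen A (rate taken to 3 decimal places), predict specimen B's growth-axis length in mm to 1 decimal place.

991.4 mm

Specimen A: true growth lamina count = 1770 − 11 + 13 = 1772.
Specimen A: multiplying by 3 years per growth lamina: 1772 × 3 = 5316 years.
A: Mean rate = 895.5 mm / 5316 years ≈ 0.168 mm/yr.
Specimen B: at 3 years per growth lamina, 1967 × 3 = 5901 years. B's length ≈ 0.168 × 5901 = 991.4 mm.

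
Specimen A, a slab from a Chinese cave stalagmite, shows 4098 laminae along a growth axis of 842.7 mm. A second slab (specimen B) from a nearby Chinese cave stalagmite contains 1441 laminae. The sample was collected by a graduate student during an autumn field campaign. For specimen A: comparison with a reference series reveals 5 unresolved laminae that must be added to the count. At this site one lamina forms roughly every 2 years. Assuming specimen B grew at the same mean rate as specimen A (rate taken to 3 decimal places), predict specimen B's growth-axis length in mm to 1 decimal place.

Specimen A: correcting the raw count gives 4098 + 5 = 4103 true laminae.
Specimen A: at 2 years per lamina, 4103 × 2 = 8206 years.
A: 842.7 mm over 8206 years gives 842.7 / 8206 ≈ 0.103 mm/year.
Specimen B: 1441 laminae at 2 years each span 1441 × 2 = 2882 years. B's length ≈ 0.103 × 2882 = 296.8 mm.

296.8 mm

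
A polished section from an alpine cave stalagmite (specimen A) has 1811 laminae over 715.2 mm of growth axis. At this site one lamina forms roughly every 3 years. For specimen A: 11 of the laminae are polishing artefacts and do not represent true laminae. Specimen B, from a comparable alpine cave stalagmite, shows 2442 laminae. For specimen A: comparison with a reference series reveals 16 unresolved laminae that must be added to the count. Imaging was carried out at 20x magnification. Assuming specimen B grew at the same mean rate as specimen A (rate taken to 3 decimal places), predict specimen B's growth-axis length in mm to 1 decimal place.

Specimen A: adjusted count: 1811 − 11 + 16 = 1816 laminae.
Specimen A: 1816 laminae at 3 years each span 1816 × 3 = 5448 years.
A: Extension rate ≈ 715.2 / 5448 = 0.131 mm per year.
Specimen B: at 3 years per lamina, 2442 × 3 = 7326 years. For B, 0.131 mm/year × 7326 years = 959.7 mm.

959.7 mm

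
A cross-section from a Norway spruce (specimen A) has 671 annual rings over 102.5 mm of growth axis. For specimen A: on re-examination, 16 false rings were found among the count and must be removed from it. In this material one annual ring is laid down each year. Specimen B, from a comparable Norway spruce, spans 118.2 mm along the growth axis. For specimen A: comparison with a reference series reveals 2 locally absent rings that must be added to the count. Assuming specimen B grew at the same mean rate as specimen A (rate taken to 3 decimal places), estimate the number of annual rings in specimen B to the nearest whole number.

Specimen A: true annual ring count = 671 − 16 + 2 = 657.
A: 102.5 mm over 657 years gives 102.5 / 657 ≈ 0.156 mm per year.
For B, 118.2 / 0.156 = 757.69 years ≈ 758 annual rings.

758 annual rings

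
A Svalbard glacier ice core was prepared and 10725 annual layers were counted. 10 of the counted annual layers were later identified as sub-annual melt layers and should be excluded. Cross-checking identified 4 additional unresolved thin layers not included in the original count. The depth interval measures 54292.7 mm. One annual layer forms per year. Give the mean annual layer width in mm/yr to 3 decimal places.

Correcting the raw count gives 10725 − 10 + 4 = 10719 true annual layers.
Mean rate = 54292.7 mm / 10719 years ≈ 5.065 mm/yr.

5.065 mm/yr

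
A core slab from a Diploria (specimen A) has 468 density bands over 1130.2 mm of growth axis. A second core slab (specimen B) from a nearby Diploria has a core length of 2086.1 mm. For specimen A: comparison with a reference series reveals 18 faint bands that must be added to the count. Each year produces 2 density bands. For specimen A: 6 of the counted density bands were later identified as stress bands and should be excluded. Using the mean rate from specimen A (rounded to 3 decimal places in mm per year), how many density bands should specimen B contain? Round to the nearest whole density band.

886 density bands

Specimen A: correcting the raw count gives 468 − 6 + 18 = 480 true density bands.
Specimen A: 480 density bands at 2 per year is 480 / 2 = 240 years.
A: Mean rate = 1130.2 mm / 240 years ≈ 4.709 mm per year.
For B, 2086.1 / 4.709 = 443.00 years; at 2 density bands per year that is 443.00 × 2 ≈ 886 density bands.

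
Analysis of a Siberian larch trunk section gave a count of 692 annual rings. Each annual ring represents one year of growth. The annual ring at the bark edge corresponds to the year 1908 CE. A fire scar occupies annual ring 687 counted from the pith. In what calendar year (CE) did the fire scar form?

692 − 687 = 5 annual rings lie beyond the fire scar toward the bark edge.
1908 − 5 = 1903 CE.

1903 CE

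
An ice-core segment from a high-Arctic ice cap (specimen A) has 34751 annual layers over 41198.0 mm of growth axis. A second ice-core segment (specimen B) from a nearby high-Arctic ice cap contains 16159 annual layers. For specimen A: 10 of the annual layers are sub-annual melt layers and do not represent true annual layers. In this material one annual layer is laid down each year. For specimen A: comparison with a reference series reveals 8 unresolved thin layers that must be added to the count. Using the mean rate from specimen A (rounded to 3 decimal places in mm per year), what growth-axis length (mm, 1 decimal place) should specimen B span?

Specimen A: adjusted count: 34751 − 10 + 8 = 34749 annual layers.
A: Extension rate ≈ 41198.0 / 34749 = 1.186 mm/year.
Length of B = 1.186 × 16159 = 19164.6 mm.

19164.6 mm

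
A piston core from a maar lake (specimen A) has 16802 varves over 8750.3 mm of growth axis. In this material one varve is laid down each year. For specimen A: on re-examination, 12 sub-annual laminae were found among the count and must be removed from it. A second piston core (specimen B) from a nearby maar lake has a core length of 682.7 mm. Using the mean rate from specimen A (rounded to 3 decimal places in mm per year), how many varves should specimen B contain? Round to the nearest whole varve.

Specimen A: after corrections the count is 16802 − 12 = 16790 varves.
A: Extension rate ≈ 8750.3 / 16790 = 0.521 mm/yr.
B spans 682.7 / 0.521 = 1310.36 years ≈ 1310 varves.

1310 varves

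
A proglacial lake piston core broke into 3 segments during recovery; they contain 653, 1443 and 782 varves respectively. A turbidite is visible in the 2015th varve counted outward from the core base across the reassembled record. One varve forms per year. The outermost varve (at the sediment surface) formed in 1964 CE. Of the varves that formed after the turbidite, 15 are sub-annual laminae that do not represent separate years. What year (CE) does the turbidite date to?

Total varves = 653 + 1443 + 782 = 2878.
Between varve 2015 and the sediment surface there are 2878 − 2015 = 863 varves.
Removing the 15 false varves leaves 863 − 15 = 848 true varves beyond the turbidite.
The varve at the sediment surface is 1964 CE, so the turbidite dates to 1964 − 848 = 1116 CE.

1116 CE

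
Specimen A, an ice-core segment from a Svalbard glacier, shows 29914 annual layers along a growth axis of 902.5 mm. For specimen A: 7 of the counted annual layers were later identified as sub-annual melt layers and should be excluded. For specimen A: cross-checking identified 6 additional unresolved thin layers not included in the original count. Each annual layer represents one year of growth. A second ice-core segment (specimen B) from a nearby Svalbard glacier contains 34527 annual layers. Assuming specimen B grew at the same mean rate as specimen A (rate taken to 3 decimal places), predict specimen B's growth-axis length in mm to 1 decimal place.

Specimen A: correcting the raw count gives 29914 − 7 + 6 = 29913 true annual layers.
A: Mean rate = 902.5 mm / 29913 years ≈ 0.030 mm per year.
Length of B = 0.030 × 34527 = 1035.8 mm.

1035.8 mm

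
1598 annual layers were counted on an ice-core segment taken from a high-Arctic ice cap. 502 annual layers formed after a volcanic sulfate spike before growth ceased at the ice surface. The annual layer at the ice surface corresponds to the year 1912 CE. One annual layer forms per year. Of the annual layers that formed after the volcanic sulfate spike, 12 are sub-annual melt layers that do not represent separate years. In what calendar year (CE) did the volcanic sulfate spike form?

502 annual layers post-date the volcanic sulfate spike.
502 − 12 false = 490 true annual layers after the volcanic sulfate spike.
Counting back 490 years from 1912 CE places the volcanic sulfate spike in 1912 − 490 = 1422 CE.

1422 CE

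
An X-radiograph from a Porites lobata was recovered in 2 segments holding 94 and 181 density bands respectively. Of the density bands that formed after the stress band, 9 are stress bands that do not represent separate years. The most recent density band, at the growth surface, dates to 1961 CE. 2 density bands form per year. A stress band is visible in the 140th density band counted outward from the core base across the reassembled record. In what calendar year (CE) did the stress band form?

1898 CE

Total density bands = 94 + 181 = 275.
Between density band 140 and the growth surface there are 275 − 140 = 135 density bands.
Excluding 9 false density bands: 135 − 9 = 126.
126 density bands at 2 per year is 126 / 2 = 63 years.
The density band at the growth surface is 1961 CE, so the stress band dates to 1961 − 63 = 1898 CE.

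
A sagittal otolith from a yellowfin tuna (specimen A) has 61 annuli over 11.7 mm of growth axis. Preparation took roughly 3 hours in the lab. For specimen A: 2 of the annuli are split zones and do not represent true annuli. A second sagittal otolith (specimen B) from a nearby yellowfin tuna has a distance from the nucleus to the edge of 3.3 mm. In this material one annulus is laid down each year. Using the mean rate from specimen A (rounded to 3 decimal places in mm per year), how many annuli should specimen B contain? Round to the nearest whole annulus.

Specimen A: after corrections the count is 61 − 2 = 59 annuli.
A: Extension rate ≈ 11.7 / 59 = 0.198 mm/yr.
For B, 3.3 / 0.198 = 16.67 years ≈ 17 annuli.

17 annuli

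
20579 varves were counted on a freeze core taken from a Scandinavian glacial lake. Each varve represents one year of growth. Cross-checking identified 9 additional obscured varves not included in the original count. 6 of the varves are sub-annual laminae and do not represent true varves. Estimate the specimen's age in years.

20582 yr

Adjusted count: 20579 − 6 + 9 = 20582 varves.
With a one-to-one varve periodicity this is 20582 years.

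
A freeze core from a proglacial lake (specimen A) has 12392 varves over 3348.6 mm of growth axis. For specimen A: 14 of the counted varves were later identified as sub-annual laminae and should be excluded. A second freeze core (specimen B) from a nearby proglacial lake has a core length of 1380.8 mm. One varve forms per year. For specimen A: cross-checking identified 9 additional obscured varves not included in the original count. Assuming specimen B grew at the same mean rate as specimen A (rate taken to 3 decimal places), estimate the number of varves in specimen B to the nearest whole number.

5114 varves

Specimen A: correcting the raw count gives 12392 − 14 + 9 = 12387 true varves.
A: 3348.6 mm over 12387 years gives 3348.6 / 12387 ≈ 0.270 mm/yr.
Specimen B: 1380.8 mm / 0.270 mm per year = 5114.07 years ≈ 5114 varves.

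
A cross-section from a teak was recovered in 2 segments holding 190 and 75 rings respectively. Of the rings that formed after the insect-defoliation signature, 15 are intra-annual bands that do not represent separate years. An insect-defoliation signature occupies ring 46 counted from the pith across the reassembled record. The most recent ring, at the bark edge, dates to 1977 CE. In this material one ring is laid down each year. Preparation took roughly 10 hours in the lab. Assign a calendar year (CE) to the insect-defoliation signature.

Total rings = 190 + 75 = 265.
265 − 46 = 219 rings lie beyond the insect-defoliation signature toward the bark edge.
Excluding 15 false rings: 219 − 15 = 204.
The ring at the bark edge is 1977 CE, so the insect-defoliation signature dates to 1977 − 204 = 1773 CE.

1773 CE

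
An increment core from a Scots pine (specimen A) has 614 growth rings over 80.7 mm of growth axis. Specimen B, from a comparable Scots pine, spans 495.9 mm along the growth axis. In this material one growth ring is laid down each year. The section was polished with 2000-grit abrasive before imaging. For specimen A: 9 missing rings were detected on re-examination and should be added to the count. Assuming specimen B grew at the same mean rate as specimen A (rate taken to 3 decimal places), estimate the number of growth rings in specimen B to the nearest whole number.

Specimen A: true growth ring count = 614 + 9 = 623.
A: Extension rate ≈ 80.7 / 623 = 0.130 mm/year.
Specimen B: 495.9 mm / 0.130 mm per year = 3814.62 years ≈ 3815 growth rings.

3815 growth rings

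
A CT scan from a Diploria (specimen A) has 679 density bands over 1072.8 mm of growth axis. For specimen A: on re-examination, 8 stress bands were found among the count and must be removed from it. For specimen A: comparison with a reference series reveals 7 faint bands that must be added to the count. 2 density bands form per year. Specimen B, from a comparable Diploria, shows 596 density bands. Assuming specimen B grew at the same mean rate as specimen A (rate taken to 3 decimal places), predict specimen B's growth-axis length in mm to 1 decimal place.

Specimen A: after corrections the count is 679 − 8 + 7 = 678 density bands.
Specimen A: with 2 density bands per year, 678 / 2 = 339 years.
A: Mean rate = 1072.8 mm / 339 years ≈ 3.165 mm/yr.
Specimen B: dividing by 2 density bands per year: 596 / 2 = 298 years. For B, 3.165 mm/year × 298 years = 943.2 mm.

943.2 mm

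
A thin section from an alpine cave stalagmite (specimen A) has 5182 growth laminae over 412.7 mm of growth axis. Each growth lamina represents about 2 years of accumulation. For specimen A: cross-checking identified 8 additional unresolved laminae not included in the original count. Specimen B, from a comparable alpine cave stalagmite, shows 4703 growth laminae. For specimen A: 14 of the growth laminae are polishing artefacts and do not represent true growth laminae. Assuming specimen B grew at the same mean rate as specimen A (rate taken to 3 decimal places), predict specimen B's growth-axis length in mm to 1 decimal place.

Specimen A: true growth lamina count = 5182 − 14 + 8 = 5176.
Specimen A: at 2 years per growth lamina, 5176 × 2 = 10352 years.
A: Extension rate ≈ 412.7 / 10352 = 0.040 mm/year.
Specimen B: 4703 growth laminae at 2 years each span 4703 × 2 = 9406 years. For B, 0.040 mm/year × 9406 years = 376.2 mm.

376.2 mm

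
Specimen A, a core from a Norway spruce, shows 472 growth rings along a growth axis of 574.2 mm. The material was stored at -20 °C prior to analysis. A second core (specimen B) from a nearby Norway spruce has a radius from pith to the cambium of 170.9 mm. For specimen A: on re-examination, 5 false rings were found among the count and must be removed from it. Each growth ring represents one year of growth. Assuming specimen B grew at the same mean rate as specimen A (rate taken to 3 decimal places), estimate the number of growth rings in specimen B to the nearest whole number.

139 growth rings

Specimen A: adjusted count: 472 − 5 = 467 growth rings.
A: 574.2 mm over 467 years gives 574.2 / 467 ≈ 1.230 mm/year.
Specimen B: 170.9 mm / 1.230 mm per year = 138.94 years ≈ 139 growth rings.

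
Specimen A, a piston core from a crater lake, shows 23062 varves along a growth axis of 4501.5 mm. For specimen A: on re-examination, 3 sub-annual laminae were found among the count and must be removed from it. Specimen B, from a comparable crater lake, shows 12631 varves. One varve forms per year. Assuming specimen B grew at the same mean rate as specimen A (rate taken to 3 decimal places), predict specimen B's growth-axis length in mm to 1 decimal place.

Specimen A: correcting the raw count gives 23062 − 3 = 23059 true varves.
A: Mean rate = 4501.5 mm / 23059 years ≈ 0.195 mm/year.
Length of B = 0.195 × 12631 = 2463.0 mm.

2463.0 mm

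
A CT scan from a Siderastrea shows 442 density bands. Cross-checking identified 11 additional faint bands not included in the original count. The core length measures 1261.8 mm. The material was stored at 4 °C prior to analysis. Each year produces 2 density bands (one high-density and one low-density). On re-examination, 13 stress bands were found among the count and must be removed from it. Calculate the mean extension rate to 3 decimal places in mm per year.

After corrections the count is 442 − 13 + 11 = 440 density bands.
Dividing by 2 density bands per year: 440 / 2 = 220 years.
1261.8 mm over 220 years gives 1261.8 / 220 ≈ 5.735 mm per year.

5.735 mm per year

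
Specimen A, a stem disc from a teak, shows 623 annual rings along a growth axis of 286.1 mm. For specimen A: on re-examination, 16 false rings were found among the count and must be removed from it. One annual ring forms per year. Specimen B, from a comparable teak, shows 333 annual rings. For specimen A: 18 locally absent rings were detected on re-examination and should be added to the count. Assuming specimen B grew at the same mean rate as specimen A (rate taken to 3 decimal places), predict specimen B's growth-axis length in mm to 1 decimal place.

152.5 mm

Specimen A: after corrections the count is 623 − 16 + 18 = 625 annual rings.
A: 286.1 mm over 625 years gives 286.1 / 625 ≈ 0.458 mm per year.
B's length ≈ 0.458 × 333 = 152.5 mm.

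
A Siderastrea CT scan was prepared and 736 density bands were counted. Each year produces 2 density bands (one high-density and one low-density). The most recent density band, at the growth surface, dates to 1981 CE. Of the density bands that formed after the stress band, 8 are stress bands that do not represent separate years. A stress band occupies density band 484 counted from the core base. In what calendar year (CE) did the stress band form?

1859 CE

The stress band sits at density band 484 from the core base, so 736 − 484 = 252 density bands formed after it.
Excluding 8 false density bands: 252 − 8 = 244.
With 2 density bands per year, 244 / 2 = 122 years.
1981 − 122 = 1859 CE.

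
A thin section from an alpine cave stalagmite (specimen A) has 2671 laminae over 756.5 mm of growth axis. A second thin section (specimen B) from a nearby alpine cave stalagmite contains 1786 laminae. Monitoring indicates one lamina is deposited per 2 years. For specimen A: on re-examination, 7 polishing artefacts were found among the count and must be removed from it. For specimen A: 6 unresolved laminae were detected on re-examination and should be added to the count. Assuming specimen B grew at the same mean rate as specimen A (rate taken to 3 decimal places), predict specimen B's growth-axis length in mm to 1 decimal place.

Specimen A: correcting the raw count gives 2671 − 7 + 6 = 2670 true laminae.
Specimen A: 2670 laminae at 2 years each span 2670 × 2 = 5340 years.
A: Mean rate = 756.5 mm / 5340 years ≈ 0.142 mm/yr.
Specimen B: multiplying by 2 years per lamina: 1786 × 2 = 3572 years. B's length ≈ 0.142 × 3572 = 507.2 mm.

507.2 mm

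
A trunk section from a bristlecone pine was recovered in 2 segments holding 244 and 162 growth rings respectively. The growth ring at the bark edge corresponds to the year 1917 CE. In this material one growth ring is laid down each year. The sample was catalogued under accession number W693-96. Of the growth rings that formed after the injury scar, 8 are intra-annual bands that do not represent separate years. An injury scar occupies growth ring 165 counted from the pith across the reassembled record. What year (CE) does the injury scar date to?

1684 CE

Total growth rings = 244 + 162 = 406.
406 − 165 = 241 growth rings lie beyond the injury scar toward the bark edge.
Removing the 8 false growth rings leaves 241 − 8 = 233 true growth rings beyond the injury scar.
Counting back 233 years from 1917 CE places the injury scar in 1917 − 233 = 1684 CE.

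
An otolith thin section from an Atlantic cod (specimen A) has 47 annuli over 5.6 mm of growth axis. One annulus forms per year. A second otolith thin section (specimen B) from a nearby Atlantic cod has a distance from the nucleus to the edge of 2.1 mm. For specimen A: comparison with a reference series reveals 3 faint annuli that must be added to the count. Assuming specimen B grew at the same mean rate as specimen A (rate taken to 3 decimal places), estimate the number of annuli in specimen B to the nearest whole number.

19 annuli

Specimen A: after corrections the count is 47 + 3 = 50 annuli.
A: Mean rate = 5.6 mm / 50 years ≈ 0.112 mm/yr.
For B, 2.1 / 0.112 = 18.75 years ≈ 19 annuli.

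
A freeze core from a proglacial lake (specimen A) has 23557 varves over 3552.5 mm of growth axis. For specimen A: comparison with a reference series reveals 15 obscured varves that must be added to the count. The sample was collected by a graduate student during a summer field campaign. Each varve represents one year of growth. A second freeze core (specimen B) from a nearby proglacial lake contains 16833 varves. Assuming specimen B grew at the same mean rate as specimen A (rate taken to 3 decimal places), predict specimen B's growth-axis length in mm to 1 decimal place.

2541.8 mm

Specimen A: after corrections the count is 23557 + 15 = 23572 varves.
A: Mean rate = 3552.5 mm / 23572 years ≈ 0.151 mm per year.
Length of B = 0.151 × 16833 = 2541.8 mm.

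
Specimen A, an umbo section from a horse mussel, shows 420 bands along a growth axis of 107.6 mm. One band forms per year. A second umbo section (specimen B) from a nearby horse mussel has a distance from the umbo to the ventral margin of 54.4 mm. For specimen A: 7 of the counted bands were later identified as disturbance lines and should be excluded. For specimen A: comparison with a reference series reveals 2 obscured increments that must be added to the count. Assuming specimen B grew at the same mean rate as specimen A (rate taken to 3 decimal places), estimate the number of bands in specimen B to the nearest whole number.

Specimen A: true band count = 420 − 7 + 2 = 415.
A: Extension rate ≈ 107.6 / 415 = 0.259 mm/year.
B spans 54.4 / 0.259 = 210.04 years ≈ 210 bands.

210 bands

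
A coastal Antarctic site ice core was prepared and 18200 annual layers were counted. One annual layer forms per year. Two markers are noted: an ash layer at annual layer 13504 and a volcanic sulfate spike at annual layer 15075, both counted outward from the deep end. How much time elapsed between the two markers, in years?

Separation: 15075 − 13504 = 1571 annual layers.
One annual layer per year makes the interval 1571 years.

1571 yr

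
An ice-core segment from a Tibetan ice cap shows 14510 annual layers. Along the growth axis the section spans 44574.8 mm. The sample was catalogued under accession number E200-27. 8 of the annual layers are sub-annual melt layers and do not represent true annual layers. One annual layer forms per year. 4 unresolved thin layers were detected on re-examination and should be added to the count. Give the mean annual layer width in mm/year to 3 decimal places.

3.073 mm/year

Correcting the raw count gives 14510 − 8 + 4 = 14506 true annual layers.
Extension rate ≈ 44574.8 / 14506 = 3.073 mm/year.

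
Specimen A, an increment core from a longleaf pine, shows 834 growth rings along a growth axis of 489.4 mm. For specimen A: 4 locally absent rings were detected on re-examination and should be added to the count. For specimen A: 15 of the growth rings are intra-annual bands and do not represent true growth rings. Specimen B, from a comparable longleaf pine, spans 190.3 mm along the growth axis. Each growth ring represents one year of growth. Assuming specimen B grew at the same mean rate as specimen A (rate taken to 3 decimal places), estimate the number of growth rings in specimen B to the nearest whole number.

320 growth rings

Specimen A: after corrections the count is 834 − 15 + 4 = 823 growth rings.
A: 489.4 mm over 823 years gives 489.4 / 823 ≈ 0.595 mm per year.
For B, 190.3 / 0.595 = 319.83 years ≈ 320 growth rings.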